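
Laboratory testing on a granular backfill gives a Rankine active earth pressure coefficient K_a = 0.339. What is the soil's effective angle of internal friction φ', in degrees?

29.6°

K_a = tan²(45° − φ/2) ⇒ 45° − φ/2 = arctan(√0.339) = 30.21°.
φ = 2(45° − 30.21°) = 29.58°.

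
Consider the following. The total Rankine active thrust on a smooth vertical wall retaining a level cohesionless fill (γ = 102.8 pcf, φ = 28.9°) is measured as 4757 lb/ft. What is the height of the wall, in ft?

16.3 ft

K_a = 0.3484. P_a = ½ K_a γ H² ⇒ H = √(2P_a/(K_a γ)).
H = √(2×4757/(0.3484×102.8)) = 16.30 ft.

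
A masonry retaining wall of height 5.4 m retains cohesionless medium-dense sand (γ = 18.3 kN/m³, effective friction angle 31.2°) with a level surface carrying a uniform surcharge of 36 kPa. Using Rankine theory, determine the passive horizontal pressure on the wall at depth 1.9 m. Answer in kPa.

K_p = (1 + sin φ)/(1 − sin φ) = 3.150.
σ_v = γz + q = 18.3 × 1.9 + 36 = 70.77 kPa.
σ_h = K_p σ_v = 3.150 × 70.77 = 222.9 kPa.

223 kPa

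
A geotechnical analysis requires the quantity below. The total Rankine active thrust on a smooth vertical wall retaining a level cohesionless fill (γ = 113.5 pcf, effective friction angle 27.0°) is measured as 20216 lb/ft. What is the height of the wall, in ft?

K_a = 0.3755. P_a = ½ K_a γ H² ⇒ H = √(2P_a/(K_a γ)).
H = √(2×20216/(0.3755×113.5)) = 30.80 ft.

30.8 ft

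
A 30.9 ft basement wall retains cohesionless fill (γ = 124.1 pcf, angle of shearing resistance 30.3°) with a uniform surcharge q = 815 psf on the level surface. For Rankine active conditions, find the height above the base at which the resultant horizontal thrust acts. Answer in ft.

11.8 ft

K_a = 0.3293.
Triangular part P₁ = ½K_aγH² = 19510 at H/3 = 10.30 ft; rectangular part P₂ = K_a q H = 8293 at H/2 = 15.45 ft.
ȳ = (P₁·10.30 + P₂·15.45)/(P₁+P₂) = 11.84 ft.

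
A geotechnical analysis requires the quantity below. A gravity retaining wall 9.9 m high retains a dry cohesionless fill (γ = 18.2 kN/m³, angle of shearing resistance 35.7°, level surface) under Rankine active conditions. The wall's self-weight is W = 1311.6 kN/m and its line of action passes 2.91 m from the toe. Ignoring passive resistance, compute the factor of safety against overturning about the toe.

K_a = tan²(45° − 35.7°/2) = 0.2630.
P_a = ½K_aγH² = 0.5×0.2630×18.2×9.9² = 234.6 kN/m, acting at H/3 = 3.300 m above the base.
Overturning moment M_o = P_a × H/3 = 234.6 × 3.300 = 774.0.
Resisting moment M_r = W × 2.91 = 1311.6 × 2.91 = 3817.
FS_overturning = M_r/M_o = 3817/774.0 = 4.931.

4.93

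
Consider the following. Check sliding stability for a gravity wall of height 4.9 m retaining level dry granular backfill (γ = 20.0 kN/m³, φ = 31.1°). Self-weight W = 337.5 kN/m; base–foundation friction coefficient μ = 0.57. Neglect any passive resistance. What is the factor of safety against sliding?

2.51

K_a = tan²(45° − 31.1°/2) = 0.3188.
P_a = ½K_aγH² = 0.5×0.3188×20.0×4.9² = 76.54 kN/m, acting at H/3 = 1.633 m above the base.
FS_sliding = μW / P_a = 0.57×337.5 / 76.54 = 2.513.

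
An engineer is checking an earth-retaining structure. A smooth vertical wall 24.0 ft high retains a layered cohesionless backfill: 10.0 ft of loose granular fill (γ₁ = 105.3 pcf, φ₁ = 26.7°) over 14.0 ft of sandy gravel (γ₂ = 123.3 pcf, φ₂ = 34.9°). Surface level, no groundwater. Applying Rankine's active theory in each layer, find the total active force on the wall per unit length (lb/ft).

9300 lb/ft

K_a1 = tan²(45°−26.7°/2) = 0.3800; K_a2 = tan²(45°−34.9°/2) = 0.2721.
Layer 1: σ at base = K_a1 γ₁ h₁ = 400.1 psf; P₁ = ½×400.1×10.0 = 2000.
Layer 2: σ_v at top = γ₁h₁ = 1053; σ_h top = K_a2×1053 = 286.6; σ_h base = K_a2×(1053+123.3×14.0) = 756.3.
P₂ = ½(286.6+756.3)×14.0 = 7300. Total P_a = 2000+7300 = 9301 lb/ft.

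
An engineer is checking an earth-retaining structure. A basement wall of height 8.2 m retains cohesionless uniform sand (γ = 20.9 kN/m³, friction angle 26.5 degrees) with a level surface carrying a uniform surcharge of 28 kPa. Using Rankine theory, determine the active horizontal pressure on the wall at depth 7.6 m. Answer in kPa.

71.5 kPa

K_a = (1 − sin φ)/(1 + sin φ) = 0.3829.
σ_v = γz + q = 20.9 × 7.6 + 28 = 186.8 kPa.
σ_h = K_a σ_v = 0.3829 × 186.8 = 71.55 kPa.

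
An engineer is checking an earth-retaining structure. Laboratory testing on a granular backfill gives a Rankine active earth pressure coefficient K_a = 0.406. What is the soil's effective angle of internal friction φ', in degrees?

25.0°

K_a = tan²(45° − φ/2) ⇒ 45° − φ/2 = arctan(√0.406) = 32.50°.
φ = 2(45° − 32.50°) = 24.99°.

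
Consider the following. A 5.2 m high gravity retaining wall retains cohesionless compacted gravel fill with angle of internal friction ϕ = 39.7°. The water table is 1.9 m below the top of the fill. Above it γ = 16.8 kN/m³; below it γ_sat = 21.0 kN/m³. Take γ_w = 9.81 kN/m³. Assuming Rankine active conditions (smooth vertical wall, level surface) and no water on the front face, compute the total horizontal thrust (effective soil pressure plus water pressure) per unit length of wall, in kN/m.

K_a = tan²(45° − φ/2) = 0.2204.
γ' = 21.0 − 9.81 = 11.19 kN/m³. Depth below WT = 3.3 m.
σ'_h at WT = K_a γ d_w = 7.036 kPa; at base = 7.036 + K_a γ' × 3.3 = 15.18 kPa.
P₁ (0–1.9 m) = ½×7.036×1.9 = 6.684. P₂ (1.9–5.2 m) = ½(7.036+15.18)×3.3 = 36.65.
P_w = ½ γ_w h₂² = 0.5×9.81×3.3² = 53.42. Total = 6.684+36.65+53.42 = 96.75 kN/m.

96.7 kN/m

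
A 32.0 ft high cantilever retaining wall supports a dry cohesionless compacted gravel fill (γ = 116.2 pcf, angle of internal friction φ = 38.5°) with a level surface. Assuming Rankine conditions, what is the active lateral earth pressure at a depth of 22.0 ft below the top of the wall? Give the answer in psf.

K_a = (1 − sin φ)/(1 + sin φ) = 0.2327.
σ_h = K_a γ z = 0.2327 × 116.2 × 22.0 = 594.8 psf.

595 psf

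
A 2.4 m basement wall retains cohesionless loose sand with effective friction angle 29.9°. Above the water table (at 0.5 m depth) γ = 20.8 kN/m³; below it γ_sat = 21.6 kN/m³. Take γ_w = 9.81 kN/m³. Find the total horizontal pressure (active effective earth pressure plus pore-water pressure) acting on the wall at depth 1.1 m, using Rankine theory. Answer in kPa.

K_a = (1 − sin φ)/(1 + sin φ) = 0.3347.
γ' = 21.6 − 9.81 = 11.79 kN/m³.
Effective vertical stress at 1.1 m: σ'_v = 20.8×0.5 + 11.79×0.600 = 17.47 kPa.
σ'_h = K_a σ'_v = 0.3347 × 17.47 = 5.848 kPa; u = γ_w × 0.600 = 5.886 kPa.
Total σ_h = 5.848 + 5.886 = 11.73 kPa.

11.7 kPa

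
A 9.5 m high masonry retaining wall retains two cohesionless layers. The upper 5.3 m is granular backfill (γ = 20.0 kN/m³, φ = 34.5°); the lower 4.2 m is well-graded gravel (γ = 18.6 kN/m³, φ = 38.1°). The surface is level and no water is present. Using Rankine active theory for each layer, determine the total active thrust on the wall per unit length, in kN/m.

K_a1 = tan²(45°−34.5°/2) = 0.2768; K_a2 = tan²(45°−38.1°/2) = 0.2368.
Layer 1: σ at base = K_a1 γ₁ h₁ = 29.34 kPa; P₁ = ½×29.34×5.3 = 77.76.
Layer 2: σ_v at top = γ₁h₁ = 106.0; σ_h top = K_a2×106.0 = 25.10; σ_h base = K_a2×(106.0+18.6×4.2) = 43.61.
P₂ = ½(25.10+43.61)×4.2 = 144.3. Total P_a = 77.76+144.3 = 222.0 kN/m.

222 kN/m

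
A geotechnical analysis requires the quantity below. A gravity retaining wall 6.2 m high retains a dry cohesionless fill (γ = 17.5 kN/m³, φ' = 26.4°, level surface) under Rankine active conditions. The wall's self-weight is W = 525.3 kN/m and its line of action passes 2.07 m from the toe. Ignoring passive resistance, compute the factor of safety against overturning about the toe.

4.07

K_a = tan²(45° − 26.4°/2) = 0.3844.
P_a = ½K_aγH² = 0.5×0.3844×17.5×6.2² = 129.3 kN/m, acting at H/3 = 2.067 m above the base.
Overturning moment M_o = P_a × H/3 = 129.3 × 2.067 = 267.2.
Resisting moment M_r = W × 2.07 = 525.3 × 2.07 = 1087.
FS_overturning = M_r/M_o = 1087/267.2 = 4.069.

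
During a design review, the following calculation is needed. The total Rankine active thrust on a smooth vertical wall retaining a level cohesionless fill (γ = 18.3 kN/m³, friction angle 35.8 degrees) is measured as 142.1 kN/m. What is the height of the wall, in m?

7.70 m

K_a = 0.2619. P_a = ½ K_a γ H² ⇒ H = √(2P_a/(K_a γ)).
H = √(2×142.1/(0.2619×18.3)) = 7.701 m.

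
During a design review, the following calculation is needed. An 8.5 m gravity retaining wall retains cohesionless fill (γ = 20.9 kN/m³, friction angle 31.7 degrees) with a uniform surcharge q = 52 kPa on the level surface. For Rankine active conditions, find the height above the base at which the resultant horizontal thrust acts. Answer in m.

3.36 m

K_a = 0.3111.
Triangular part P₁ = ½K_aγH² = 234.9 at H/3 = 2.833 m; rectangular part P₂ = K_a q H = 137.5 at H/2 = 4.250 m.
ȳ = (P₁·2.833 + P₂·4.250)/(P₁+P₂) = 3.356 m.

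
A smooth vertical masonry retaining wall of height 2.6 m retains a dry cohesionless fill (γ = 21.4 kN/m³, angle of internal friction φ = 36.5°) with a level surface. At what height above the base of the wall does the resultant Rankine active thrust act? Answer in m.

0.867 m

K_a = 0.2541.
The pressure distribution is triangular, so the resultant acts at H/3 above the base = 2.6/3 = 0.8667 m.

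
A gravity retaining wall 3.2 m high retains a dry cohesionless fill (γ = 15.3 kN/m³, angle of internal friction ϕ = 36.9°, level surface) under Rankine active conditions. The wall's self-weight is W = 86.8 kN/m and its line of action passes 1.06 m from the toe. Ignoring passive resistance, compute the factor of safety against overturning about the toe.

K_a = tan²(45° − 36.9°/2) = 0.2497.
P_a = ½K_aγH² = 0.5×0.2497×15.3×3.2² = 19.56 kN/m, acting at H/3 = 1.067 m above the base.
Overturning moment M_o = P_a × H/3 = 19.56 × 1.067 = 20.86.
Resisting moment M_r = W × 1.06 = 86.8 × 1.06 = 92.01.
FS_overturning = M_r/M_o = 92.01/20.86 = 4.410.

4.41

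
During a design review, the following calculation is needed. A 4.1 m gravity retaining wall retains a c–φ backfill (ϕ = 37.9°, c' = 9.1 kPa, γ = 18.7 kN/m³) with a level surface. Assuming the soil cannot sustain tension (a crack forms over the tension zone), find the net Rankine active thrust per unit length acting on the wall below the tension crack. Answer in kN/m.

K_a = 0.2389; √K_a = 0.4888.
Tension-crack depth z_c = 2c/(γ√K_a) = 2×9.1/(18.7×0.4888) = 1.991 m.
σ_a at base = K_a γ H − 2c√K_a = 0.2389×18.7×4.1 − 2×9.1×0.4888 = 9.423 kPa.
P_a = ½ × 9.423 × (H − z_c) = 0.5×9.423×2.109 = 9.936 kN/m.

9.94 kN/m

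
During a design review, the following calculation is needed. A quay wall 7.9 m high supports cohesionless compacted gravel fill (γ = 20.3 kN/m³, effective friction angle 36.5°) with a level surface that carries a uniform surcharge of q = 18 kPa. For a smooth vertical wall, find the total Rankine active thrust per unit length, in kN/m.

K_a = tan²(45° − φ/2) = 0.2541.
Soil triangle: ½ K_a γ H² = 0.5×0.2541×20.3×7.9² = 160.9 kN/m.
Surcharge rectangle: K_a q H = 0.2541×18×7.9 = 36.13 kN/m.
Total = 160.9 + 36.13 = 197.1 kN/m.

197 kN/m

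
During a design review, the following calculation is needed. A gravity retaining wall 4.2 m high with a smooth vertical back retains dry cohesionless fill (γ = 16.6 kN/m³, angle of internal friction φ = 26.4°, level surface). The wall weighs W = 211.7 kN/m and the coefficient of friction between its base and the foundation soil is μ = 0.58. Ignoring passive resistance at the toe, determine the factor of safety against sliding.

2.18

K_a = tan²(45° − 26.4°/2) = 0.3844.
P_a = ½K_aγH² = 0.5×0.3844×16.6×4.2² = 56.29 kN/m, acting at H/3 = 1.400 m above the base.
FS_sliding = μW / P_a = 0.58×211.7 / 56.29 = 2.181.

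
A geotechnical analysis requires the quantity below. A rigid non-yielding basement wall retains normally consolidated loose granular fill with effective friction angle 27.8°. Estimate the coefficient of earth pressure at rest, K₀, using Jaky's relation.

0.534

K₀ = 1 − sin φ' = 1 − sin 27.8° = 0.5336.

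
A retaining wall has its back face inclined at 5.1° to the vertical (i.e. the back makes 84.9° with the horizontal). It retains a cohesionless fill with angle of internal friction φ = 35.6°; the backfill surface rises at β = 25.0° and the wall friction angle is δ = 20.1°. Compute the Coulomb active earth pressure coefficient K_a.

K_a = sin²(α+φ) / [sin²α · sin(α−δ) · (1 + √{sin(φ+δ)sin(φ−β) / (sin(α−δ)sin(α+β))})²].
With α = 84.9°, φ = 35.6°, δ = 20.1°, β = 25.0°: K_a = 0.4086.

0.409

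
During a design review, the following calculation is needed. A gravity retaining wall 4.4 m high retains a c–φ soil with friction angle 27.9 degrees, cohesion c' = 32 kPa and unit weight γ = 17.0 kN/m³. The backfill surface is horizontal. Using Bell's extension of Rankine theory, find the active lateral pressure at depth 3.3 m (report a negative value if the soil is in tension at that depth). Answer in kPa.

K_a = (1 − sin φ)/(1 + sin φ) = 0.3625.
σ_a = K_a γ z − 2c√K_a = 0.3625×17.0×3.3 − 2×32×0.6020 = -18.20 kPa.

-18.2 kPa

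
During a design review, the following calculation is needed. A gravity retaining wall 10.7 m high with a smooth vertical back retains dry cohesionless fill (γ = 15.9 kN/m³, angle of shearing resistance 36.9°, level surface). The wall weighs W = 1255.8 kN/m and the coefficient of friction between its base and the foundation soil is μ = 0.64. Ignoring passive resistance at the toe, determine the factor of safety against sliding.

3.54

K_a = tan²(45° − 36.9°/2) = 0.2497.
P_a = ½K_aγH² = 0.5×0.2497×15.9×10.7² = 227.3 kN/m, acting at H/3 = 3.567 m above the base.
FS_sliding = μW / P_a = 0.64×1255.8 / 227.3 = 3.537.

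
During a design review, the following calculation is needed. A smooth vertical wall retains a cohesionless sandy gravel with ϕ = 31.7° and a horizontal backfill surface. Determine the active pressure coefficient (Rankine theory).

K_a = tan²(45° − φ/2) = tan²(29.15°) = 0.3111.

0.311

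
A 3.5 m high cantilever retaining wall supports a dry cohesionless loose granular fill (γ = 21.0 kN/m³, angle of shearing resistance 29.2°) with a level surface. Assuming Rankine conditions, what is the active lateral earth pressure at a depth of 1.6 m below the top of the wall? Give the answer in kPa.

K_a = (1 − sin φ)/(1 + sin φ) = 0.3442.
σ_h = K_a γ z = 0.3442 × 21.0 × 1.6 = 11.57 kPa.

11.6 kPa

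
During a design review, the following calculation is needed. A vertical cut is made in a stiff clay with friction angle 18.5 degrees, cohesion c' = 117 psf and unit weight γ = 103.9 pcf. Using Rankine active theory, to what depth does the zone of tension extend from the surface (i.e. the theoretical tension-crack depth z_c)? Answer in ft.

3.13 ft

K_a = tan²(45° − 18.5°/2) = 0.5183; √K_a = 0.7199.
The active pressure is zero where K_a γ z = 2c√K_a, so z_c = 2c/(γ√K_a) = 2×117/(103.9×0.7199) = 3.128 ft.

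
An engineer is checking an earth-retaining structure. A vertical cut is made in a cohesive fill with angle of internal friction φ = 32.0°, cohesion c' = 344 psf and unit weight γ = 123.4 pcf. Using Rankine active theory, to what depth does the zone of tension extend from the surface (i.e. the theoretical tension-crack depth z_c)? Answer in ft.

K_a = tan²(45° − 32.0°/2) = 0.3073; √K_a = 0.5543.
The active pressure is zero where K_a γ z = 2c√K_a, so z_c = 2c/(γ√K_a) = 2×344/(123.4×0.5543) = 10.06 ft.

10.1 ft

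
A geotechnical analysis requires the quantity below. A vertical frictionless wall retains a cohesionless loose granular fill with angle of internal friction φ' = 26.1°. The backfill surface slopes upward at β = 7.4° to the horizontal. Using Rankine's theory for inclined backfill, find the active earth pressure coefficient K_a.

0.401

K_a = cos β · (cos β − √(cos²β − cos²φ)) / (cos β + √(cos²β − cos²φ)).
cos β = 0.9917, cos φ = 0.8980, √(cos²β − cos²φ) = 0.4207.
K_a = 0.9917 × (0.9917 − 0.4207)/(0.9917 + 0.4207) = 0.4009.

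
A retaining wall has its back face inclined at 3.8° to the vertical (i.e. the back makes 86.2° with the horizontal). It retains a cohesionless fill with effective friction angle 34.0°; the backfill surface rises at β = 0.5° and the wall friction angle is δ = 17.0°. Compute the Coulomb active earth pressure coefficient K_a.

0.285

K_a = sin²(α+φ) / [sin²α · sin(α−δ) · (1 + √{sin(φ+δ)sin(φ−β) / (sin(α−δ)sin(α+β))})²].
With α = 86.2°, φ = 34.0°, δ = 17.0°, β = 0.5°: K_a = 0.2851.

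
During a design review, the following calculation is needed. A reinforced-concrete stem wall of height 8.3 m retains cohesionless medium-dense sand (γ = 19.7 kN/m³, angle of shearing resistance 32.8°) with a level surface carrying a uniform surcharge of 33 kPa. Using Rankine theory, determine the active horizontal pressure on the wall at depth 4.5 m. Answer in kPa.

K_a = (1 − sin φ)/(1 + sin φ) = 0.2973.
σ_v = γz + q = 19.7 × 4.5 + 33 = 121.6 kPa.
σ_h = K_a σ_v = 0.2973 × 121.6 = 36.16 kPa.

36.2 kPa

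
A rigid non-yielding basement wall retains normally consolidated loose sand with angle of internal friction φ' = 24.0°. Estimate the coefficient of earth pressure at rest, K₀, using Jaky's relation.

K₀ = 1 − sin φ' = 1 − sin 24.0° = 0.5933.

0.593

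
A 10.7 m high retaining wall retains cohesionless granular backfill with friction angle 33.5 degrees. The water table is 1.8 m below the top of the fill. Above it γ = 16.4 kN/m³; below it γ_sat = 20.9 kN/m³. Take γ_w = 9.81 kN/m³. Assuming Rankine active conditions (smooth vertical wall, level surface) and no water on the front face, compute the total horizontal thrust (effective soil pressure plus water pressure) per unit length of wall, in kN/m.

K_a = tan²(45° − φ/2) = 0.2887.
γ' = 20.9 − 9.81 = 11.09 kN/m³. Depth below WT = 8.9 m.
σ'_h at WT = K_a γ d_w = 8.523 kPa; at base = 8.523 + K_a γ' × 8.9 = 37.02 kPa.
P₁ (0–1.8 m) = ½×8.523×1.8 = 7.671. P₂ (1.8–10.7 m) = ½(8.523+37.02)×8.9 = 202.7.
P_w = ½ γ_w h₂² = 0.5×9.81×8.9² = 388.5. Total = 7.671+202.7+388.5 = 598.9 kN/m.

599 kN/m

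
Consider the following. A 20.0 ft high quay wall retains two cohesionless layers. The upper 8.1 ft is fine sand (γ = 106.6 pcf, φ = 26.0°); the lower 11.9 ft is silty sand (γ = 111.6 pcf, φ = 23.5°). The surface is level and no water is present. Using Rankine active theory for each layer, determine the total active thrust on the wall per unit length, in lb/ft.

9180 lb/ft

K_a1 = tan²(45°−26.0°/2) = 0.3905; K_a2 = tan²(45°−23.5°/2) = 0.4298.
Layer 1: σ at base = K_a1 γ₁ h₁ = 337.1 psf; P₁ = ½×337.1×8.1 = 1365.
Layer 2: σ_v at top = γ₁h₁ = 863.5; σ_h top = K_a2×863.5 = 371.2; σ_h base = K_a2×(863.5+111.6×11.9) = 942.0.
P₂ = ½(371.2+942.0)×11.9 = 7813. Total P_a = 1365+7813 = 9179 lb/ft.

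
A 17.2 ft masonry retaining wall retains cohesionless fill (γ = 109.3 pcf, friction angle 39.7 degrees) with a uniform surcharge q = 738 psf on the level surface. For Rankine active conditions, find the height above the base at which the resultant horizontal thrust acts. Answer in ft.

6.99 ft

K_a = 0.2204.
Triangular part P₁ = ½K_aγH² = 3564 at H/3 = 5.733 ft; rectangular part P₂ = K_a q H = 2798 at H/2 = 8.600 ft.
ȳ = (P₁·5.733 + P₂·8.600)/(P₁+P₂) = 6.994 ft.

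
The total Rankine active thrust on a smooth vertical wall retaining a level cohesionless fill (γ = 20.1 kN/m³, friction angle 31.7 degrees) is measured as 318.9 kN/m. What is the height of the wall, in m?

10.1 m

K_a = 0.3111. P_a = ½ K_a γ H² ⇒ H = √(2P_a/(K_a γ)).
H = √(2×318.9/(0.3111×20.1)) = 10.10 m.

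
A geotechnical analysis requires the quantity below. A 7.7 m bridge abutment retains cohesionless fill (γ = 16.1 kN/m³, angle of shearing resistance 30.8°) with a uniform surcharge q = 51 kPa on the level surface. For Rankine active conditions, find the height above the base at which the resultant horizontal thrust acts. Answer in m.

3.15 m

K_a = 0.3227.
Triangular part P₁ = ½K_aγH² = 154.0 at H/3 = 2.567 m; rectangular part P₂ = K_a q H = 126.7 at H/2 = 3.850 m.
ȳ = (P₁·2.567 + P₂·3.850)/(P₁+P₂) = 3.146 m.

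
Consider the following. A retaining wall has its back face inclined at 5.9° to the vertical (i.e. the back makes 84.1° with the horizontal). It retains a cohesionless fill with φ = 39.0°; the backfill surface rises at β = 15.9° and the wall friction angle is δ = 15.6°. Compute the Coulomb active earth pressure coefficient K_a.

K_a = sin²(α+φ) / [sin²α · sin(α−δ) · (1 + √{sin(φ+δ)sin(φ−β) / (sin(α−δ)sin(α+β))})²].
With α = 84.1°, φ = 39.0°, δ = 15.6°, β = 15.9°: K_a = 0.3012.

0.301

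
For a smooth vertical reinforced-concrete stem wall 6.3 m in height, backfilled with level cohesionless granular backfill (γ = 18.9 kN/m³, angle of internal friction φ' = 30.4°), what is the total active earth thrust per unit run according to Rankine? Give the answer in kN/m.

K_a = tan²(45° − φ/2) = 0.3280.
P_a = ½ K_a γ H² = 0.5 × 0.3280 × 18.9 × 6.3² = 123.0 kN/m.

123 kN/m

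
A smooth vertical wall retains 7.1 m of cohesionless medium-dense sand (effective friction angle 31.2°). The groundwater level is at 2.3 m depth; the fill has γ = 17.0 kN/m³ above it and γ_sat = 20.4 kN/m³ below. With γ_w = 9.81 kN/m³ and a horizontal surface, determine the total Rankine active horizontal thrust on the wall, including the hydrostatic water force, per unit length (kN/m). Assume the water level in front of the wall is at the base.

K_a = tan²(45° − φ/2) = 0.3175.
γ' = 20.4 − 9.81 = 10.59 kN/m³. Depth below WT = 4.8 m.
σ'_h at WT = K_a γ d_w = 12.41 kPa; at base = 12.41 + K_a γ' × 4.8 = 28.55 kPa.
P₁ (0–2.3 m) = ½×12.41×2.3 = 14.28. P₂ (2.3–7.1 m) = ½(12.41+28.55)×4.8 = 98.32.
P_w = ½ γ_w h₂² = 0.5×9.81×4.8² = 113.0. Total = 14.28+98.32+113.0 = 225.6 kN/m.

226 kN/m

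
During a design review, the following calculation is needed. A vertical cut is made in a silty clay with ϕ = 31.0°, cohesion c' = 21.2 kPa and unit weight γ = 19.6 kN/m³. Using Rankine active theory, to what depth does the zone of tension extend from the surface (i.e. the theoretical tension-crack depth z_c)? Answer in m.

3.82 m

K_a = tan²(45° − 31.0°/2) = 0.3201; √K_a = 0.5658.
The active pressure is zero where K_a γ z = 2c√K_a, so z_c = 2c/(γ√K_a) = 2×21.2/(19.6×0.5658) = 3.824 m.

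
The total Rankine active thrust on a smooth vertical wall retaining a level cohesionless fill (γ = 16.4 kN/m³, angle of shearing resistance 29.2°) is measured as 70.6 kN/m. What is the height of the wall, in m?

K_a = 0.3442. P_a = ½ K_a γ H² ⇒ H = √(2P_a/(K_a γ)).
H = √(2×70.6/(0.3442×16.4)) = 5.001 m.

5.00 m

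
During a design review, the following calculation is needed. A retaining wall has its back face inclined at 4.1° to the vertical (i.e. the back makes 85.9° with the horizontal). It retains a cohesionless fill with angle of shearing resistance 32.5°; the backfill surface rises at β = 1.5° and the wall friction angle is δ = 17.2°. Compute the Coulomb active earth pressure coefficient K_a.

0.307

K_a = sin²(α+φ) / [sin²α · sin(α−δ) · (1 + √{sin(φ+δ)sin(φ−β) / (sin(α−δ)sin(α+β))})²].
With α = 85.9°, φ = 32.5°, δ = 17.2°, β = 1.5°: K_a = 0.3068.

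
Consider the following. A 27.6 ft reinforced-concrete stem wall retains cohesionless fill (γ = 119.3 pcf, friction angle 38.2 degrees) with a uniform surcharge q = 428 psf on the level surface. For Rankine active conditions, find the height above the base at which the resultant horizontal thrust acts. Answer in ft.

K_a = 0.2358.
Triangular part P₁ = ½K_aγH² = 10710 at H/3 = 9.200 ft; rectangular part P₂ = K_a q H = 2785 at H/2 = 13.80 ft.
ȳ = (P₁·9.200 + P₂·13.80)/(P₁+P₂) = 10.15 ft.

10.1 ft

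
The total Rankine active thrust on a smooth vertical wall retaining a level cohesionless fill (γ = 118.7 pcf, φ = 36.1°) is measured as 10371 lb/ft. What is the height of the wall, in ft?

26.0 ft

K_a = 0.2585. P_a = ½ K_a γ H² ⇒ H = √(2P_a/(K_a γ)).
H = √(2×10371/(0.2585×118.7)) = 26.00 ft.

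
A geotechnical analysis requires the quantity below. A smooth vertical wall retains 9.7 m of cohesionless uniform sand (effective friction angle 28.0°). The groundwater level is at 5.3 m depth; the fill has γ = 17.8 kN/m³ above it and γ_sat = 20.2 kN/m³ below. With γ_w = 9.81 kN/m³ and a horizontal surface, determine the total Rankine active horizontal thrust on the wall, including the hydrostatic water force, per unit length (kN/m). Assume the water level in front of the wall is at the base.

371 kN/m

K_a = tan²(45° − φ/2) = 0.3610.
γ' = 20.2 − 9.81 = 10.39 kN/m³. Depth below WT = 4.4 m.
σ'_h at WT = K_a γ d_w = 34.06 kPa; at base = 34.06 + K_a γ' × 4.4 = 50.56 kPa.
P₁ (0–5.3 m) = ½×34.06×5.3 = 90.26. P₂ (5.3–9.7 m) = ½(34.06+50.56)×4.4 = 186.2.
P_w = ½ γ_w h₂² = 0.5×9.81×4.4² = 94.96. Total = 90.26+186.2+94.96 = 371.4 kN/m.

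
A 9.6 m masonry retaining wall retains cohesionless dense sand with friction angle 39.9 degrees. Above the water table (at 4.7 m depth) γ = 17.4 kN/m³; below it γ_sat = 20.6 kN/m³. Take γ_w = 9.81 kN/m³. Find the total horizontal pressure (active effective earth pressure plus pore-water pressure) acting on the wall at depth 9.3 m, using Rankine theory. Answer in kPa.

73.8 kPa

K_a = (1 − sin φ)/(1 + sin φ) = 0.2184.
γ' = 20.6 − 9.81 = 10.79 kN/m³.
Effective vertical stress at 9.3 m: σ'_v = 17.4×4.7 + 10.79×4.60 = 131.4 kPa.
σ'_h = K_a σ'_v = 0.2184 × 131.4 = 28.71 kPa; u = γ_w × 4.60 = 45.13 kPa.
Total σ_h = 28.71 + 45.13 = 73.83 kPa.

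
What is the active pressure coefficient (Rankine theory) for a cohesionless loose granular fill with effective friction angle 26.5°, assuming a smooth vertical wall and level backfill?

0.383

K_a = (1 − sin φ)/(1 + sin φ) = (1 − sin 26.5°)/(1 + sin 26.5°) = 0.3829.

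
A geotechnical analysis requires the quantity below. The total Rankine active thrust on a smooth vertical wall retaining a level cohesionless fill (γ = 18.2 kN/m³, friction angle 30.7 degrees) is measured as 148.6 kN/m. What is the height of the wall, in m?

7.10 m

K_a = 0.3240. P_a = ½ K_a γ H² ⇒ H = √(2P_a/(K_a γ)).
H = √(2×148.6/(0.3240×18.2)) = 7.099 m.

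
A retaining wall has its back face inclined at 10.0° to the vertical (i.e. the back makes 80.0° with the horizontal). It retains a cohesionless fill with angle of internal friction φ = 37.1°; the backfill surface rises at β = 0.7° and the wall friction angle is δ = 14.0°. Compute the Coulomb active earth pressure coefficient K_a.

0.304

K_a = sin²(α+φ) / [sin²α · sin(α−δ) · (1 + √{sin(φ+δ)sin(φ−β) / (sin(α−δ)sin(α+β))})²].
With α = 80.0°, φ = 37.1°, δ = 14.0°, β = 0.7°: K_a = 0.3038.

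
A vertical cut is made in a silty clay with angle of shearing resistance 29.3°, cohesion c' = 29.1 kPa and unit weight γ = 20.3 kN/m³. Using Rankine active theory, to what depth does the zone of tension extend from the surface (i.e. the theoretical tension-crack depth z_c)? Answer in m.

K_a = tan²(45° − 29.3°/2) = 0.3428; √K_a = 0.5855.
The active pressure is zero where K_a γ z = 2c√K_a, so z_c = 2c/(γ√K_a) = 2×29.1/(20.3×0.5855) = 4.896 m.

4.90 m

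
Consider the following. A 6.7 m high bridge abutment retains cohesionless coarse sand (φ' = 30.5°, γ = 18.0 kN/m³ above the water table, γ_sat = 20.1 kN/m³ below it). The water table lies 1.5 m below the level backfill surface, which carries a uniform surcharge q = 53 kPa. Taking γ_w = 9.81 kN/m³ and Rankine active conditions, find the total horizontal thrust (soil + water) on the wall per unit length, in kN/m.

347 kN/m

K_a = tan²(45° − φ/2) = 0.3267.
γ' = 20.1 − 9.81 = 10.29 kN/m³. h₂ = H − d_w = 5.2 m.
σ'_h: at surface K_a·q = 17.31; at WT K_a(q+γd_w) = 26.13; at base K_a(q+γd_w+γ'h₂) = 43.61 kPa.
P₁ = ½(17.31+26.13)×1.5 = 32.58; P₂ = ½(26.13+43.61)×5.2 = 181.3; P_w = ½γ_w h₂² = 132.6.
Total = 32.58+181.3+132.6 = 346.6 kN/m.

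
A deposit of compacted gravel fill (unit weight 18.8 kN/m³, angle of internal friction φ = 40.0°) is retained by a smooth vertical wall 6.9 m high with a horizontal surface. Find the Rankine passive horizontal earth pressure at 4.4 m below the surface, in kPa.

K_p = (1 + sin φ)/(1 − sin φ) = 4.599.
σ_h = K_p γ z = 4.599 × 18.8 × 4.4 = 380.4 kPa.

380 kPa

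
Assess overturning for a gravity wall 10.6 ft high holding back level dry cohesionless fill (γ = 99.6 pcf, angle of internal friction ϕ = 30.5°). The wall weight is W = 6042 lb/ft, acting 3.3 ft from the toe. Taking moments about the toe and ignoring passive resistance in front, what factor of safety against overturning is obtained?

K_a = tan²(45° − 30.5°/2) = 0.3267.
P_a = ½K_aγH² = 0.5×0.3267×99.6×10.6² = 1828 lb/ft, acting at H/3 = 3.533 ft above the base.
Overturning moment M_o = P_a × H/3 = 1828 × 3.533 = 6458.
Resisting moment M_r = W × 3.3 = 6042 × 3.3 = 19940.
FS_overturning = M_r/M_o = 19940/6458 = 3.087.

3.09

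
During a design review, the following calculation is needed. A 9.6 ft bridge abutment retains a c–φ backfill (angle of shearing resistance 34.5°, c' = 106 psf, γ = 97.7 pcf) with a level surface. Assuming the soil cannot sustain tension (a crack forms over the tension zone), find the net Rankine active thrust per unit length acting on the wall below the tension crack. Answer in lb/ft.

K_a = 0.2768; √K_a = 0.5261.
Tension-crack depth z_c = 2c/(γ√K_a) = 2×106/(97.7×0.5261) = 4.124 ft.
σ_a at base = K_a γ H − 2c√K_a = 0.2768×97.7×9.6 − 2×106×0.5261 = 148.1 psf.
P_a = ½ × 148.1 × (H − z_c) = 0.5×148.1×5.476 = 405.4 lb/ft.

405 lb/ft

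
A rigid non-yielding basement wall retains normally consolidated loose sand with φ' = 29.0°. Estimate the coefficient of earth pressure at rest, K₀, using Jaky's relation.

0.515

K₀ = 1 − sin φ' = 1 − sin 29.0° = 0.5152.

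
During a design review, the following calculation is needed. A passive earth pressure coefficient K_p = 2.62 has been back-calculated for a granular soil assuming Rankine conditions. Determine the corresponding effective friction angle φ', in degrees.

26.6°

K_p = (1+sin φ)/(1−sin φ) ⇒ sin φ = (K_p − 1)/(K_p + 1) = 0.4475.
φ = arcsin(0.4475) = 26.58°.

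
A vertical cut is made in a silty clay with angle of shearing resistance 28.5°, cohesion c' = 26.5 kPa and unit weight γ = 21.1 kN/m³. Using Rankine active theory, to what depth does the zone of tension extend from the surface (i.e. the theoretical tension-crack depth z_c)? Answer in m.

4.22 m

K_a = tan²(45° − 28.5°/2) = 0.3540; √K_a = 0.5949.
The active pressure is zero where K_a γ z = 2c√K_a, so z_c = 2c/(γ√K_a) = 2×26.5/(21.1×0.5949) = 4.222 m.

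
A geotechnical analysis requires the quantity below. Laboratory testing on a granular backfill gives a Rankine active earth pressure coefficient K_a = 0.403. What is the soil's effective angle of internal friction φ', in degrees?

K_a = tan²(45° − φ/2) ⇒ 45° − φ/2 = arctan(√0.403) = 32.41°.
φ = 2(45° − 32.41°) = 25.18°.

25.2°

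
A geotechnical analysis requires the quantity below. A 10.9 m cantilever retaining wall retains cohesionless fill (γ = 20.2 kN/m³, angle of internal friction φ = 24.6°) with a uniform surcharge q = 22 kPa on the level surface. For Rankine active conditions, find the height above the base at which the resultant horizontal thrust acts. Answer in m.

K_a = 0.4121.
Triangular part P₁ = ½K_aγH² = 494.6 at H/3 = 3.633 m; rectangular part P₂ = K_a q H = 98.83 at H/2 = 5.450 m.
ȳ = (P₁·3.633 + P₂·5.450)/(P₁+P₂) = 3.936 m.

3.94 m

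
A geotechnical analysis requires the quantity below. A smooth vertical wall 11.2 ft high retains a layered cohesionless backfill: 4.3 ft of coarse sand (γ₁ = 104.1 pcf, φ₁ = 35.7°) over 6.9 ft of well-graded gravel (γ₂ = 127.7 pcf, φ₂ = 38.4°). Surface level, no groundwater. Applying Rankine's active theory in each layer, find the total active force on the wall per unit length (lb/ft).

1690 lb/ft

K_a1 = tan²(45°−35.7°/2) = 0.2630; K_a2 = tan²(45°−38.4°/2) = 0.2337.
Layer 1: σ at base = K_a1 γ₁ h₁ = 117.7 psf; P₁ = ½×117.7×4.3 = 253.1.
Layer 2: σ_v at top = γ₁h₁ = 447.6; σ_h top = K_a2×447.6 = 104.6; σ_h base = K_a2×(447.6+127.7×6.9) = 310.5.
P₂ = ½(104.6+310.5)×6.9 = 1432. Total P_a = 253.1+1432 = 1685 lb/ft.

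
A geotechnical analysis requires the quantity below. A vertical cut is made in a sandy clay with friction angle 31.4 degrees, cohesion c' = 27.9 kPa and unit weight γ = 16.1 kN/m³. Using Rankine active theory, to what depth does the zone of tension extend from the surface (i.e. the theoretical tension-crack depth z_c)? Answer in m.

K_a = tan²(45° − 31.4°/2) = 0.3149; √K_a = 0.5612.
The active pressure is zero where K_a γ z = 2c√K_a, so z_c = 2c/(γ√K_a) = 2×27.9/(16.1×0.5612) = 6.176 m.

6.18 m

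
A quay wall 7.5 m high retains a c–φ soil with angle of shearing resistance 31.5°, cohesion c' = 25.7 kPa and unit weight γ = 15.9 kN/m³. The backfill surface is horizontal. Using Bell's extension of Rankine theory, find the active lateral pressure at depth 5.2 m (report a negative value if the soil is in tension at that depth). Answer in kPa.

K_a = (1 − sin φ)/(1 + sin φ) = 0.3136.
σ_a = K_a γ z − 2c√K_a = 0.3136×15.9×5.2 − 2×25.7×0.5600 = -2.854 kPa.

-2.85 kPa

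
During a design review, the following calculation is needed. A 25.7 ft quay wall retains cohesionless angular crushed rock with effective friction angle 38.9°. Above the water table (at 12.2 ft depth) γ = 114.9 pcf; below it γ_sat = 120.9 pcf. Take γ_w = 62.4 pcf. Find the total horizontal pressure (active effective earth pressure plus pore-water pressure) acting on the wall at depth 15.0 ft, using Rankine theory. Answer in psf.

K_a = (1 − sin φ)/(1 + sin φ) = 0.2285.
γ' = 120.9 − 62.4 = 58.50 pcf.
Effective vertical stress at 15.0 ft: σ'_v = 114.9×12.2 + 58.50×2.80 = 1566 psf.
σ'_h = K_a σ'_v = 0.2285 × 1566 = 357.8 psf; u = γ_w × 2.80 = 174.7 psf.
Total σ_h = 357.8 + 174.7 = 532.5 psf.

533 psf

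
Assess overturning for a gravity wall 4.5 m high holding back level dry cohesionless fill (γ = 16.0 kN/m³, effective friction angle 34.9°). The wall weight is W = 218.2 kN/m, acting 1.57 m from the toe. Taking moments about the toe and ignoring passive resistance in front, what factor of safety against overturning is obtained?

K_a = tan²(45° − 34.9°/2) = 0.2721.
P_a = ½K_aγH² = 0.5×0.2721×16.0×4.5² = 44.09 kN/m, acting at H/3 = 1.500 m above the base.
Overturning moment M_o = P_a × H/3 = 44.09 × 1.500 = 66.13.
Resisting moment M_r = W × 1.57 = 218.2 × 1.57 = 342.6.
FS_overturning = M_r/M_o = 342.6/66.13 = 5.180.

5.18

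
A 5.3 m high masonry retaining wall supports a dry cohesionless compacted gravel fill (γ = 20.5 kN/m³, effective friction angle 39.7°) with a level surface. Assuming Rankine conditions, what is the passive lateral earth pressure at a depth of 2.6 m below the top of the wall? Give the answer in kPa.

242 kPa

K_p = (1 + sin φ)/(1 − sin φ) = 4.537.
σ_h = K_p γ z = 4.537 × 20.5 × 2.6 = 241.8 kPa.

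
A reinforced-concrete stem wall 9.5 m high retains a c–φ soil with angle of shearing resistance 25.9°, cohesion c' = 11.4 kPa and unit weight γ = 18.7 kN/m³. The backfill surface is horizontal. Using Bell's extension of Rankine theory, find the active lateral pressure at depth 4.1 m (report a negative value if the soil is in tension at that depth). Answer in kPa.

K_a = (1 − sin φ)/(1 + sin φ) = 0.3920.
σ_a = K_a γ z − 2c√K_a = 0.3920×18.7×4.1 − 2×11.4×0.6261 = 15.78 kPa.

15.8 kPa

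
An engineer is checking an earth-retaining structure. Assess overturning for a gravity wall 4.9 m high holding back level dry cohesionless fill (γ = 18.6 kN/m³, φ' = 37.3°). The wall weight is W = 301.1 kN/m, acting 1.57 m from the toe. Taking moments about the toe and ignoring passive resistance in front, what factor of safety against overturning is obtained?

K_a = tan²(45° − 37.3°/2) = 0.2453.
P_a = ½K_aγH² = 0.5×0.2453×18.6×4.9² = 54.78 kN/m, acting at H/3 = 1.633 m above the base.
Overturning moment M_o = P_a × H/3 = 54.78 × 1.633 = 89.48.
Resisting moment M_r = W × 1.57 = 301.1 × 1.57 = 472.7.
FS_overturning = M_r/M_o = 472.7/89.48 = 5.283.

5.28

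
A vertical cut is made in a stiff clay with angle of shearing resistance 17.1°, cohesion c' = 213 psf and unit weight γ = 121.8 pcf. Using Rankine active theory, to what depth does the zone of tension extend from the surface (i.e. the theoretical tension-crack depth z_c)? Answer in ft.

4.74 ft

K_a = tan²(45° − 17.1°/2) = 0.5455; √K_a = 0.7386.
The active pressure is zero where K_a γ z = 2c√K_a, so z_c = 2c/(γ√K_a) = 2×213/(121.8×0.7386) = 4.735 ft.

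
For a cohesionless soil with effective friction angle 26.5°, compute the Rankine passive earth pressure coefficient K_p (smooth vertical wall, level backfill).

K_p = (1 + sin φ)/(1 − sin φ) = tan²(45° + 26.5°/2) = 2.611.

2.61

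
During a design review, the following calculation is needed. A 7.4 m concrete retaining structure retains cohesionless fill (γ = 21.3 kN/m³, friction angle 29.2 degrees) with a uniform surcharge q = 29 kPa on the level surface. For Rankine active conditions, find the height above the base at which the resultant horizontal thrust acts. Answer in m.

K_a = 0.3442.
Triangular part P₁ = ½K_aγH² = 200.7 at H/3 = 2.467 m; rectangular part P₂ = K_a q H = 73.87 at H/2 = 3.700 m.
ȳ = (P₁·2.467 + P₂·3.700)/(P₁+P₂) = 2.798 m.

2.80 m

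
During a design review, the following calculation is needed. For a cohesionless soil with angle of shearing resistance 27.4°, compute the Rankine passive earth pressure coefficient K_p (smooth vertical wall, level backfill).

2.71

K_p = (1 + sin φ)/(1 − sin φ) = tan²(45° + 27.4°/2) = 2.705.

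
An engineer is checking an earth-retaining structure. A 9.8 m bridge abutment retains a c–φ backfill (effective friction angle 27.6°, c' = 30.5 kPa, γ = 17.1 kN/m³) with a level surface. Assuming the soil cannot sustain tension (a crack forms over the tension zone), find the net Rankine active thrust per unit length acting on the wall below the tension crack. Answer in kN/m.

47.9 kN/m

K_a = 0.3668; √K_a = 0.6056.
Tension-crack depth z_c = 2c/(γ√K_a) = 2×30.5/(17.1×0.6056) = 5.890 m.
σ_a at base = K_a γ H − 2c√K_a = 0.3668×17.1×9.8 − 2×30.5×0.6056 = 24.52 kPa.
P_a = ½ × 24.52 × (H − z_c) = 0.5×24.52×3.910 = 47.94 kN/m.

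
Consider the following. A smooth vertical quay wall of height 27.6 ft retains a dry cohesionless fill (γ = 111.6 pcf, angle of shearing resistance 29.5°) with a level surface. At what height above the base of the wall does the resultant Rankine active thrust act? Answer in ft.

K_a = 0.3401.
The pressure distribution is triangular, so the resultant acts at H/3 above the base = 27.6/3 = 9.200 ft.

9.20 ft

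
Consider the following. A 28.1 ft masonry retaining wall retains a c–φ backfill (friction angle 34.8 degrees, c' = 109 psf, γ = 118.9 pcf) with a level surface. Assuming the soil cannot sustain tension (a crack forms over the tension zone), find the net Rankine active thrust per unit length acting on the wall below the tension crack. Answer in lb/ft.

K_a = 0.2733; √K_a = 0.5228.
Tension-crack depth z_c = 2c/(γ√K_a) = 2×109/(118.9×0.5228) = 3.507 ft.
σ_a at base = K_a γ H − 2c√K_a = 0.2733×118.9×28.1 − 2×109×0.5228 = 799.2 psf.
P_a = ½ × 799.2 × (H − z_c) = 0.5×799.2×24.59 = 9827 lb/ft.

9830 lb/ft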